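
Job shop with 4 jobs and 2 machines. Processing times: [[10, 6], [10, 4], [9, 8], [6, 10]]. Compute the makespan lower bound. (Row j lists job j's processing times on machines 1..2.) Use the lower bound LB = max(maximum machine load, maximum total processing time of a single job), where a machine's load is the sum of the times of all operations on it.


Machine loads:
  Machine 1: 10 + 10 + 9 + 6 = 35
  Machine 2: 6 + 4 + 8 + 10 = 28
Max machine load = 35
Job totals:
  Job 1: 16
  Job 2: 14
  Job 3: 17
  Job 4: 16
Max job total = 17
Lower bound = max(35, 17) = 35

35


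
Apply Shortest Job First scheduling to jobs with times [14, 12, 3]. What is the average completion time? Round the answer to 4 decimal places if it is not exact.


SJF order (ascending): [3, 12, 14]
Completion times:
  Job 1: burst=3, C=3
  Job 2: burst=12, C=15
  Job 3: burst=14, C=29
Average completion = 47/3 = 15.6667

15.6667


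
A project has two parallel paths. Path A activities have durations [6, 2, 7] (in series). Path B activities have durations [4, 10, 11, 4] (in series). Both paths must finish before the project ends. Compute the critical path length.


Path A total = 6 + 2 + 7 = 15
Path B total = 4 + 10 + 11 + 4 = 29
Critical path = longest path = max(15, 29) = 29

29


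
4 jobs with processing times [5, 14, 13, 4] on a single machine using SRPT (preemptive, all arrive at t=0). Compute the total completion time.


Since all jobs arrive at t=0, SRPT equals SPT ordering.
SPT order: [4, 5, 13, 14]
Completion times:
  Job 1: p=4, C=4
  Job 2: p=5, C=9
  Job 3: p=13, C=22
  Job 4: p=14, C=36
Total completion time = 4 + 9 + 22 + 36 = 71

71


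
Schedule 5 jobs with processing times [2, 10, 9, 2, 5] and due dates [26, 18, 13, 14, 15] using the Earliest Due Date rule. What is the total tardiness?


Sort by due date (EDD order): [(9, 13), (2, 14), (5, 15), (10, 18), (2, 26)]
Compute completion times and tardiness:
  Job 1: p=9, d=13, C=9, tardiness=max(0,9-13)=0
  Job 2: p=2, d=14, C=11, tardiness=max(0,11-14)=0
  Job 3: p=5, d=15, C=16, tardiness=max(0,16-15)=1
  Job 4: p=10, d=18, C=26, tardiness=max(0,26-18)=8
  Job 5: p=2, d=26, C=28, tardiness=max(0,28-26)=2
Total tardiness = 11

11


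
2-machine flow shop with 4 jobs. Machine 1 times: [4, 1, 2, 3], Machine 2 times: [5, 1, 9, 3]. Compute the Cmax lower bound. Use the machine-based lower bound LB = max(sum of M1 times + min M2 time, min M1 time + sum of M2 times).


LB1 = sum(M1 times) + min(M2 times) = 10 + 1 = 11
LB2 = min(M1 times) + sum(M2 times) = 1 + 18 = 19
Lower bound = max(LB1, LB2) = max(11, 19) = 19

19


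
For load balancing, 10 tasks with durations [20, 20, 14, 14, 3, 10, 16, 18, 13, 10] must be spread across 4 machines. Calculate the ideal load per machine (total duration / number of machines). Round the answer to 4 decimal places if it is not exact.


Total processing time = 20 + 20 + 14 + 14 + 3 + 10 + 16 + 18 + 13 + 10 = 138
Number of machines = 4
Ideal balanced load = 138 / 4 = 34.5

34.5


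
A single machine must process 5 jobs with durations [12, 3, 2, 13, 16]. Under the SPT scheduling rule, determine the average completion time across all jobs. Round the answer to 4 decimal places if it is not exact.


Sort jobs by processing time (SPT order): [2, 3, 12, 13, 16]
Compute completion times sequentially:
  Job 1: processing = 2, completes at 2
  Job 2: processing = 3, completes at 5
  Job 3: processing = 12, completes at 17
  Job 4: processing = 13, completes at 30
  Job 5: processing = 16, completes at 46
Sum of completion times = 100
Average completion time = 100/5 = 20.0

20.0


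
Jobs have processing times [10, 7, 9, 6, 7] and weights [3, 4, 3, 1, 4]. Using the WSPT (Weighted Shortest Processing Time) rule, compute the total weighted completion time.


Compute p/w ratios and sort ascending (WSPT): [(7, 4), (7, 4), (9, 3), (10, 3), (6, 1)]
Compute weighted completion times:
  Job (p=7,w=4): C=7, w*C=4*7=28
  Job (p=7,w=4): C=14, w*C=4*14=56
  Job (p=9,w=3): C=23, w*C=3*23=69
  Job (p=10,w=3): C=33, w*C=3*33=99
  Job (p=6,w=1): C=39, w*C=1*39=39
Total weighted completion time = 291

291


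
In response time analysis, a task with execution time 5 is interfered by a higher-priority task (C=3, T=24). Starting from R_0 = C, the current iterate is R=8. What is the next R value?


R_next = C + ceil(R_prev / T_hp) * C_hp
ceil(8 / 24) = ceil(0.3333) = 1
Interference = 1 * 3 = 3
R_next = 5 + 3 = 8
R_next = R_prev, so the iteration has converged (response time = 8).

8


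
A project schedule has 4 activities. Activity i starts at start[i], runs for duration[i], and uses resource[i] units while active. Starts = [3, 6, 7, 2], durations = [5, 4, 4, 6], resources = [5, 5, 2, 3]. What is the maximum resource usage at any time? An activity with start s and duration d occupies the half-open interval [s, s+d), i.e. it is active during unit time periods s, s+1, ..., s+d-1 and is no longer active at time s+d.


Each activity i is active on [start_i, start_i + duration_i).
Compute total resource usage per time slot:
  t=0: active resources = [], total = 0
  t=1: active resources = [], total = 0
  t=2: active resources = [3], total = 3
  t=3: active resources = [5, 3], total = 8
  t=4: active resources = [5, 3], total = 8
  t=5: active resources = [5, 3], total = 8
  t=6: active resources = [5, 5, 3], total = 13
  t=7: active resources = [5, 5, 2, 3], total = 15
  t=8: active resources = [5, 2], total = 7
  t=9: active resources = [5, 2], total = 7
  t=10: active resources = [2], total = 2
Peak resource demand = 15

15


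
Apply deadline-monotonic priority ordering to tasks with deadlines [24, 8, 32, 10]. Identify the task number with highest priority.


Sort tasks by relative deadline (ascending):
  Task 2: deadline = 8
  Task 4: deadline = 10
  Task 1: deadline = 24
  Task 3: deadline = 32
Priority order (highest first): [2, 4, 1, 3]
Highest priority task = 2

2


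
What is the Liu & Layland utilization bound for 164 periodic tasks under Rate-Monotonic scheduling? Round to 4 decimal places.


Compute 2^(1/164) = 1.0042354515
Subtract 1: 1.0042354515 - 1 = 0.0042354515
Multiply by n: 164 * 0.0042354515 = 0.6946140460
Round to 4 dp: 0.6946

0.6946


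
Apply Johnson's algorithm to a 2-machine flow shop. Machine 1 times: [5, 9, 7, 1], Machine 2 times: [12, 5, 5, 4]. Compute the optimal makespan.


Apply Johnson's rule:
  Group 1 (a <= b): [(4, 1, 4), (1, 5, 12)]
  Group 2 (a > b): [(2, 9, 5), (3, 7, 5)]
Optimal job order: [4, 1, 2, 3]
Schedule:
  Job 4: M1 done at 1, M2 done at 5
  Job 1: M1 done at 6, M2 done at 18
  Job 2: M1 done at 15, M2 done at 23
  Job 3: M1 done at 22, M2 done at 28
Makespan = 28

28


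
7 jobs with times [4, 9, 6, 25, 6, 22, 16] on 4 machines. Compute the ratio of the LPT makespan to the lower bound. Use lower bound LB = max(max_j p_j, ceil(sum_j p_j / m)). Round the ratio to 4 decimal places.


LPT order: [25, 22, 16, 9, 6, 6, 4]
Machine loads after assignment: [25, 22, 20, 21]
LPT makespan = 25
Lower bound = max(max_job, ceil(total/4)) = max(25, 22) = 25
Ratio = 25 / 25 = 1.0

1.0


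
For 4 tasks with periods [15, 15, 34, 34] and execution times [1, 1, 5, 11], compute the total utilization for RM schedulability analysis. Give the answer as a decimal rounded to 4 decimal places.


Compute individual utilizations (exact fractions):
  Task 1: C/T = 1/15 (approx. 0.0667)
  Task 2: C/T = 1/15 (approx. 0.0667)
  Task 3: C/T = 5/34 (approx. 0.1471)
  Task 4: C/T = 11/34 (approx. 0.3235)
Total utilization U = 1/15 + 1/15 + 5/34 + 11/34 = 154/255
Rounded to 4 decimal places: U = 0.6039
RM (Liu & Layland) bound for 4 tasks = 0.756828; compare with U = 154/255 (approx. 0.603922)
U <= bound, so schedulable by RM sufficient condition.

0.6039


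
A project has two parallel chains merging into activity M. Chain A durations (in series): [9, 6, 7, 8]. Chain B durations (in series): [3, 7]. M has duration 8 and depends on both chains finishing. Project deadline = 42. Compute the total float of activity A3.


Forward pass: ES(A3) = sum of predecessors on chain A = 15
EF = ES + duration = 15 + 7 = 22
Backward pass: LF(M) = deadline = 42; LS(M) = 42 - 8 = 34
LF(A3) = LS(M) - sum(successors on chain A) = 34 - 8 = 26
LS = LF - duration = 26 - 7 = 19
Total float = LS - ES = 19 - 15 = 4

4


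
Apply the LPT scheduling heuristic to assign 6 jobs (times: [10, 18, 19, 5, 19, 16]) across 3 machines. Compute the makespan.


Sort jobs in decreasing order (LPT): [19, 19, 18, 16, 10, 5]
Assign each job to the least loaded machine:
  Machine 1: jobs [19, 10], load = 29
  Machine 2: jobs [19, 5], load = 24
  Machine 3: jobs [18, 16], load = 34
Makespan = max load = 34

34


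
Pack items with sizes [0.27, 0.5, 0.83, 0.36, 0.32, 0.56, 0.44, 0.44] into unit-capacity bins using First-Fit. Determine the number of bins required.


Place items sequentially using First-Fit:
  Item 0.27 -> new Bin 1
  Item 0.5 -> Bin 1 (now 0.77)
  Item 0.83 -> new Bin 2
  Item 0.36 -> new Bin 3
  Item 0.32 -> Bin 3 (now 0.68)
  Item 0.56 -> new Bin 4
  Item 0.44 -> Bin 4 (now 1.0)
  Item 0.44 -> new Bin 5
Total bins used = 5

5


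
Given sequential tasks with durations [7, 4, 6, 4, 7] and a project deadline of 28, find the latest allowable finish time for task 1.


LF(activity 1) = deadline - sum of successor durations
Successors: activities 2 through 5 with durations [4, 6, 4, 7]
Sum of successor durations = 21
LF = 28 - 21 = 7

7


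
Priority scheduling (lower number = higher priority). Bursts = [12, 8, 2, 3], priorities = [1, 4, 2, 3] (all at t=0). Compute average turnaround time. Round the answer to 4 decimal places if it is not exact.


Sort by priority (ascending = highest first):
Order: [(1, 12), (2, 2), (3, 3), (4, 8)]
Completion times:
  Priority 1, burst=12, C=12
  Priority 2, burst=2, C=14
  Priority 3, burst=3, C=17
  Priority 4, burst=8, C=25
Average turnaround = 68/4 = 17.0

17.0


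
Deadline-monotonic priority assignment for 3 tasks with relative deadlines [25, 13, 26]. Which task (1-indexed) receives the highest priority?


Sort tasks by relative deadline (ascending):
  Task 2: deadline = 13
  Task 1: deadline = 25
  Task 3: deadline = 26
Priority order (highest first): [2, 1, 3]
Highest priority task = 2

2


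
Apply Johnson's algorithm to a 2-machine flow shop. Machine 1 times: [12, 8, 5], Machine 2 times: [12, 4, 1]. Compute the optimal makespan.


Apply Johnson's rule:
  Group 1 (a <= b): [(1, 12, 12)]
  Group 2 (a > b): [(2, 8, 4), (3, 5, 1)]
Optimal job order: [1, 2, 3]
Schedule:
  Job 1: M1 done at 12, M2 done at 24
  Job 2: M1 done at 20, M2 done at 28
  Job 3: M1 done at 25, M2 done at 29
Makespan = 29

29


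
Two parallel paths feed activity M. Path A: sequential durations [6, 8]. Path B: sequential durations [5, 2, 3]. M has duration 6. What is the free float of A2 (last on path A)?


ES(A2) = sum of predecessors on chain A = 6
EF(A2) = ES + duration = 6 + 8 = 14
Successor of A2 is M. ES(M) = max(sum(A), sum(B)) = max(14, 10) = 14
Free float = ES(successor) - EF(current) = 14 - 14 = 0

0


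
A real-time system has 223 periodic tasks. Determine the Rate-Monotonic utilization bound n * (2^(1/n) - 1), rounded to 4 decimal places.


Compute 2^(1/223) = 1.0031131190
Subtract 1: 1.0031131190 - 1 = 0.0031131190
Multiply by n: 223 * 0.0031131190 = 0.6942255370
Round to 4 dp: 0.6942

0.6942


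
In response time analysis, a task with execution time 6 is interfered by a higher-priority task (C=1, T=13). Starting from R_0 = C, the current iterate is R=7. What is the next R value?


R_next = C + ceil(R_prev / T_hp) * C_hp
ceil(7 / 13) = ceil(0.5385) = 1
Interference = 1 * 1 = 1
R_next = 6 + 1 = 7
R_next = R_prev, so the iteration has converged (response time = 7).

7


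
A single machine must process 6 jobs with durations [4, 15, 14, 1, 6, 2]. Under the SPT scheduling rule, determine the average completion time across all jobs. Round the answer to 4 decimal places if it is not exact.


Sort jobs by processing time (SPT order): [1, 2, 4, 6, 14, 15]
Compute completion times sequentially:
  Job 1: processing = 1, completes at 1
  Job 2: processing = 2, completes at 3
  Job 3: processing = 4, completes at 7
  Job 4: processing = 6, completes at 13
  Job 5: processing = 14, completes at 27
  Job 6: processing = 15, completes at 42
Sum of completion times = 93
Average completion time = 93/6 = 15.5

15.5


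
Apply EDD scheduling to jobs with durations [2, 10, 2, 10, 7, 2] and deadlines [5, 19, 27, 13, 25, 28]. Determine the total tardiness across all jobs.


Sort by due date (EDD order): [(2, 5), (10, 13), (10, 19), (7, 25), (2, 27), (2, 28)]
Compute completion times and tardiness:
  Job 1: p=2, d=5, C=2, tardiness=max(0,2-5)=0
  Job 2: p=10, d=13, C=12, tardiness=max(0,12-13)=0
  Job 3: p=10, d=19, C=22, tardiness=max(0,22-19)=3
  Job 4: p=7, d=25, C=29, tardiness=max(0,29-25)=4
  Job 5: p=2, d=27, C=31, tardiness=max(0,31-27)=4
  Job 6: p=2, d=28, C=33, tardiness=max(0,33-28)=5
Total tardiness = 16

16


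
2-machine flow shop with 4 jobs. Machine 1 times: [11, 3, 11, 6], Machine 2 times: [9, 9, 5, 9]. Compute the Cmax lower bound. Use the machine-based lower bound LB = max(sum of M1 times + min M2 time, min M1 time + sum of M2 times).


LB1 = sum(M1 times) + min(M2 times) = 31 + 5 = 36
LB2 = min(M1 times) + sum(M2 times) = 3 + 32 = 35
Lower bound = max(LB1, LB2) = max(36, 35) = 36

36


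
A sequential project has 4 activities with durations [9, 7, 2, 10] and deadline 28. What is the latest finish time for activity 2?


LF(activity 2) = deadline - sum of successor durations
Successors: activities 3 through 4 with durations [2, 10]
Sum of successor durations = 12
LF = 28 - 12 = 16

16


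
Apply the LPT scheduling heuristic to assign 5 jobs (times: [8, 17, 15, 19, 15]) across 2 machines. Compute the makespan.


Sort jobs in decreasing order (LPT): [19, 17, 15, 15, 8]
Assign each job to the least loaded machine:
  Machine 1: jobs [19, 15], load = 34
  Machine 2: jobs [17, 15, 8], load = 40
Makespan = max load = 40

40


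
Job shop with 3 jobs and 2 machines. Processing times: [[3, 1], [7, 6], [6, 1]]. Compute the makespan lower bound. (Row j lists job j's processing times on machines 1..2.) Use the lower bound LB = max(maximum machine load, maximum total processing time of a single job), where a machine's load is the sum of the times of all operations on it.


Machine loads:
  Machine 1: 3 + 7 + 6 = 16
  Machine 2: 1 + 6 + 1 = 8
Max machine load = 16
Job totals:
  Job 1: 4
  Job 2: 13
  Job 3: 7
Max job total = 13
Lower bound = max(16, 13) = 16

16


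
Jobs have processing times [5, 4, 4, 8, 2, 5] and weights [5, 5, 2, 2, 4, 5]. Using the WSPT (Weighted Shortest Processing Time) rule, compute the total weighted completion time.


Compute p/w ratios and sort ascending (WSPT): [(2, 4), (4, 5), (5, 5), (5, 5), (4, 2), (8, 2)]
Compute weighted completion times:
  Job (p=2,w=4): C=2, w*C=4*2=8
  Job (p=4,w=5): C=6, w*C=5*6=30
  Job (p=5,w=5): C=11, w*C=5*11=55
  Job (p=5,w=5): C=16, w*C=5*16=80
  Job (p=4,w=2): C=20, w*C=2*20=40
  Job (p=8,w=2): C=28, w*C=2*28=56
Total weighted completion time = 269

269


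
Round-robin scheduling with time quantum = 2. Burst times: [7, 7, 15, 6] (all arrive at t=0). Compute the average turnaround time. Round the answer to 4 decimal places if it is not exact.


Time quantum = 2
Execution trace:
  J1 runs 2 units, time = 2
  J2 runs 2 units, time = 4
  J3 runs 2 units, time = 6
  J4 runs 2 units, time = 8
  J1 runs 2 units, time = 10
  J2 runs 2 units, time = 12
  J3 runs 2 units, time = 14
  J4 runs 2 units, time = 16
  J1 runs 2 units, time = 18
  J2 runs 2 units, time = 20
  J3 runs 2 units, time = 22
  J4 runs 2 units, time = 24
  J1 runs 1 units, time = 25
  J2 runs 1 units, time = 26
  J3 runs 2 units, time = 28
  J3 runs 2 units, time = 30
  J3 runs 2 units, time = 32
  J3 runs 2 units, time = 34
  J3 runs 1 units, time = 35
Finish times: [25, 26, 35, 24]
Average turnaround = 110/4 = 27.5

27.5


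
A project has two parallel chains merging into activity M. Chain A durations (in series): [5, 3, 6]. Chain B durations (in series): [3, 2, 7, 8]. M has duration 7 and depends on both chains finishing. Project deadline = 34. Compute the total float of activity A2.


Forward pass: ES(A2) = sum of predecessors on chain A = 5
EF = ES + duration = 5 + 3 = 8
Backward pass: LF(M) = deadline = 34; LS(M) = 34 - 7 = 27
LF(A2) = LS(M) - sum(successors on chain A) = 27 - 6 = 21
LS = LF - duration = 21 - 3 = 18
Total float = LS - ES = 18 - 5 = 13

13


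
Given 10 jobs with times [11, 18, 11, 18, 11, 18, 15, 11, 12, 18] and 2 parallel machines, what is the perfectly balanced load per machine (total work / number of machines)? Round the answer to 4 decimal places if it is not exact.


Total processing time = 11 + 18 + 11 + 18 + 11 + 18 + 15 + 11 + 12 + 18 = 143
Number of machines = 2
Ideal balanced load = 143 / 2 = 71.5

71.5


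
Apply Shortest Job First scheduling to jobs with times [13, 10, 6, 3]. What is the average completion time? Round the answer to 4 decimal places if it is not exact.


SJF order (ascending): [3, 6, 10, 13]
Completion times:
  Job 1: burst=3, C=3
  Job 2: burst=6, C=9
  Job 3: burst=10, C=19
  Job 4: burst=13, C=32
Average completion = 63/4 = 15.75

15.75


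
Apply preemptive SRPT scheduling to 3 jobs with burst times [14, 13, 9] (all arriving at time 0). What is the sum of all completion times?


Since all jobs arrive at t=0, SRPT equals SPT ordering.
SPT order: [9, 13, 14]
Completion times:
  Job 1: p=9, C=9
  Job 2: p=13, C=22
  Job 3: p=14, C=36
Total completion time = 9 + 22 + 36 = 67

67


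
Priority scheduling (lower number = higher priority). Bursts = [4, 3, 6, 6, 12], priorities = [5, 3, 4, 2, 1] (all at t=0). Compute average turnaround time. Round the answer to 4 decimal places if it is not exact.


Sort by priority (ascending = highest first):
Order: [(1, 12), (2, 6), (3, 3), (4, 6), (5, 4)]
Completion times:
  Priority 1, burst=12, C=12
  Priority 2, burst=6, C=18
  Priority 3, burst=3, C=21
  Priority 4, burst=6, C=27
  Priority 5, burst=4, C=31
Average turnaround = 109/5 = 21.8

21.8


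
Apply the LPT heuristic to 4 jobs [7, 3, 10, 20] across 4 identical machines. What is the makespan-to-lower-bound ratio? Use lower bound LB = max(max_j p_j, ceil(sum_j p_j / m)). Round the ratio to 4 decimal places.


LPT order: [20, 10, 7, 3]
Machine loads after assignment: [20, 10, 7, 3]
LPT makespan = 20
Lower bound = max(max_job, ceil(total/4)) = max(20, 10) = 20
Ratio = 20 / 20 = 1.0

1.0


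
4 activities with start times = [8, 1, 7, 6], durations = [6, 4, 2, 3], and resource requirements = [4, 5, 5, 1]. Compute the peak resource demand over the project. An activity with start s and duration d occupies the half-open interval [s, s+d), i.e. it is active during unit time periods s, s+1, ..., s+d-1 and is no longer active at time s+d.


Each activity i is active on [start_i, start_i + duration_i).
Compute total resource usage per time slot:
  t=0: active resources = [], total = 0
  t=1: active resources = [5], total = 5
  t=2: active resources = [5], total = 5
  t=3: active resources = [5], total = 5
  t=4: active resources = [5], total = 5
  t=5: active resources = [], total = 0
  t=6: active resources = [1], total = 1
  t=7: active resources = [5, 1], total = 6
  t=8: active resources = [4, 5, 1], total = 10
  t=9: active resources = [4], total = 4
  t=10: active resources = [4], total = 4
  t=11: active resources = [4], total = 4
  t=12: active resources = [4], total = 4
  t=13: active resources = [4], total = 4
Peak resource demand = 10

10


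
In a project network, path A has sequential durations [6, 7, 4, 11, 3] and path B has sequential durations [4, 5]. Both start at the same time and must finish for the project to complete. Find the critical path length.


Path A total = 6 + 7 + 4 + 11 + 3 = 31
Path B total = 4 + 5 = 9
Critical path = longest path = max(31, 9) = 31

31


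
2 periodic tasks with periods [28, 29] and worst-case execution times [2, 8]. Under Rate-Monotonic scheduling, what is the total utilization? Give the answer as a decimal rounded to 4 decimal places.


Compute individual utilizations (exact fractions):
  Task 1: C/T = 2/28 = 1/14 (approx. 0.0714)
  Task 2: C/T = 8/29 (approx. 0.2759)
Total utilization U = 1/14 + 8/29 = 141/406
Rounded to 4 decimal places: U = 0.3473
RM (Liu & Layland) bound for 2 tasks = 0.828427; compare with U = 141/406 (approx. 0.347291)
U <= bound, so schedulable by RM sufficient condition.

0.3473


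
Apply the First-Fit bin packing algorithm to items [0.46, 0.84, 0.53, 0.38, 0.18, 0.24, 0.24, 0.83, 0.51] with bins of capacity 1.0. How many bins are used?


Place items sequentially using First-Fit:
  Item 0.46 -> new Bin 1
  Item 0.84 -> new Bin 2
  Item 0.53 -> Bin 1 (now 0.99)
  Item 0.38 -> new Bin 3
  Item 0.18 -> Bin 3 (now 0.56)
  Item 0.24 -> Bin 3 (now 0.8)
  Item 0.24 -> new Bin 4
  Item 0.83 -> new Bin 5
  Item 0.51 -> Bin 4 (now 0.75)
Total bins used = 5

5


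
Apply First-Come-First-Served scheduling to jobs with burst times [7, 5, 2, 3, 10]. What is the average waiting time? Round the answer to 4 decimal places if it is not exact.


FCFS order (as given): [7, 5, 2, 3, 10]
Waiting times:
  Job 1: wait = 0
  Job 2: wait = 7
  Job 3: wait = 12
  Job 4: wait = 14
  Job 5: wait = 17
Sum of waiting times = 50
Average waiting time = 50/5 = 10.0

10.0


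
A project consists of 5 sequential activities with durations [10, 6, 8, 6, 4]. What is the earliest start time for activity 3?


Activity 3 starts after activities 1 through 2 complete.
Predecessor durations: [10, 6]
ES = 10 + 6 = 16

16


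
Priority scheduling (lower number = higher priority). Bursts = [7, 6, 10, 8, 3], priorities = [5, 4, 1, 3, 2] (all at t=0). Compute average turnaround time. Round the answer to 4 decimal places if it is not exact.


Sort by priority (ascending = highest first):
Order: [(1, 10), (2, 3), (3, 8), (4, 6), (5, 7)]
Completion times:
  Priority 1, burst=10, C=10
  Priority 2, burst=3, C=13
  Priority 3, burst=8, C=21
  Priority 4, burst=6, C=27
  Priority 5, burst=7, C=34
Average turnaround = 105/5 = 21.0

21.0


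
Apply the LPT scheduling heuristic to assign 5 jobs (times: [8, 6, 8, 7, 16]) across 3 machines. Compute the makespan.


Sort jobs in decreasing order (LPT): [16, 8, 8, 7, 6]
Assign each job to the least loaded machine:
  Machine 1: jobs [16], load = 16
  Machine 2: jobs [8, 7], load = 15
  Machine 3: jobs [8, 6], load = 14
Makespan = max load = 16

16


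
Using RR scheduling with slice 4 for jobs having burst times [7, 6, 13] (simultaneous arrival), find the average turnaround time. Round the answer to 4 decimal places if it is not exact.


Time quantum = 4
Execution trace:
  J1 runs 4 units, time = 4
  J2 runs 4 units, time = 8
  J3 runs 4 units, time = 12
  J1 runs 3 units, time = 15
  J2 runs 2 units, time = 17
  J3 runs 4 units, time = 21
  J3 runs 4 units, time = 25
  J3 runs 1 units, time = 26
Finish times: [15, 17, 26]
Average turnaround = 58/3 = 19.3333

19.3333


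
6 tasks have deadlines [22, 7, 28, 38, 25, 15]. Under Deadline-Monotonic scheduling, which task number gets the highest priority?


Sort tasks by relative deadline (ascending):
  Task 2: deadline = 7
  Task 6: deadline = 15
  Task 1: deadline = 22
  Task 5: deadline = 25
  Task 3: deadline = 28
  Task 4: deadline = 38
Priority order (highest first): [2, 6, 1, 5, 3, 4]
Highest priority task = 2

2


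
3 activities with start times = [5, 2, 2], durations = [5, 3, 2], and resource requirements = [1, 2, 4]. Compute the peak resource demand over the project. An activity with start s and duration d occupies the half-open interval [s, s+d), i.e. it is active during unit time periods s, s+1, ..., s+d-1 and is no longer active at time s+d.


Each activity i is active on [start_i, start_i + duration_i).
Compute total resource usage per time slot:
  t=0: active resources = [], total = 0
  t=1: active resources = [], total = 0
  t=2: active resources = [2, 4], total = 6
  t=3: active resources = [2, 4], total = 6
  t=4: active resources = [2], total = 2
  t=5: active resources = [1], total = 1
  t=6: active resources = [1], total = 1
  t=7: active resources = [1], total = 1
  t=8: active resources = [1], total = 1
  t=9: active resources = [1], total = 1
Peak resource demand = 6

6


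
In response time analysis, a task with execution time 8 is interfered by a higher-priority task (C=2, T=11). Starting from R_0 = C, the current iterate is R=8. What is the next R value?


R_next = C + ceil(R_prev / T_hp) * C_hp
ceil(8 / 11) = ceil(0.7273) = 1
Interference = 1 * 2 = 2
R_next = 8 + 2 = 10

10


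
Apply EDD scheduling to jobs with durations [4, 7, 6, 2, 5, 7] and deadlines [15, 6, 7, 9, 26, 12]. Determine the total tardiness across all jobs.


Sort by due date (EDD order): [(7, 6), (6, 7), (2, 9), (7, 12), (4, 15), (5, 26)]
Compute completion times and tardiness:
  Job 1: p=7, d=6, C=7, tardiness=max(0,7-6)=1
  Job 2: p=6, d=7, C=13, tardiness=max(0,13-7)=6
  Job 3: p=2, d=9, C=15, tardiness=max(0,15-9)=6
  Job 4: p=7, d=12, C=22, tardiness=max(0,22-12)=10
  Job 5: p=4, d=15, C=26, tardiness=max(0,26-15)=11
  Job 6: p=5, d=26, C=31, tardiness=max(0,31-26)=5
Total tardiness = 39

39


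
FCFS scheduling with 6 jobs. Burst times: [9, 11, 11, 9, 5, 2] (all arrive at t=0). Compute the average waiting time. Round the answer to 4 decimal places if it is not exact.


FCFS order (as given): [9, 11, 11, 9, 5, 2]
Waiting times:
  Job 1: wait = 0
  Job 2: wait = 9
  Job 3: wait = 20
  Job 4: wait = 31
  Job 5: wait = 40
  Job 6: wait = 45
Sum of waiting times = 145
Average waiting time = 145/6 = 24.1667

24.1667


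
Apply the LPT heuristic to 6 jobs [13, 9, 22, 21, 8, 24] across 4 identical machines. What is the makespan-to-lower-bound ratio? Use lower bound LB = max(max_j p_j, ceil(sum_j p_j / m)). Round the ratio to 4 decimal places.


LPT order: [24, 22, 21, 13, 9, 8]
Machine loads after assignment: [24, 22, 29, 22]
LPT makespan = 29
Lower bound = max(max_job, ceil(total/4)) = max(24, 25) = 25
Ratio = 29 / 25 = 1.16

1.16


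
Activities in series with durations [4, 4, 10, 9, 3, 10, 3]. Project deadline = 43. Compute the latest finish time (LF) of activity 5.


LF(activity 5) = deadline - sum of successor durations
Successors: activities 6 through 7 with durations [10, 3]
Sum of successor durations = 13
LF = 43 - 13 = 30

30


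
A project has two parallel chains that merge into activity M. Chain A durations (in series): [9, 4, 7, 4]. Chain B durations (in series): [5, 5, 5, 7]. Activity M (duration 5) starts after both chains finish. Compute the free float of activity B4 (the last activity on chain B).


ES(B4) = sum of predecessors on chain B = 15
EF(B4) = ES + duration = 15 + 7 = 22
Successor of B4 is M. ES(M) = max(sum(A), sum(B)) = max(24, 22) = 24
Free float = ES(successor) - EF(current) = 24 - 22 = 2

2


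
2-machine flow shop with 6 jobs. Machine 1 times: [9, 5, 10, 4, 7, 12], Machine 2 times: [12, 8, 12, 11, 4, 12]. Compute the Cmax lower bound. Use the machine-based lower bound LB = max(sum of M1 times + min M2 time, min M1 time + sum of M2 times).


LB1 = sum(M1 times) + min(M2 times) = 47 + 4 = 51
LB2 = min(M1 times) + sum(M2 times) = 4 + 59 = 63
Lower bound = max(LB1, LB2) = max(51, 63) = 63

63


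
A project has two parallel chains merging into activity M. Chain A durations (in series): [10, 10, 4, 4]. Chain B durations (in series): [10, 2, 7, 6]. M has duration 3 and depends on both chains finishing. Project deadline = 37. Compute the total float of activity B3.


Forward pass: ES(B3) = sum of predecessors on chain B = 12
EF = ES + duration = 12 + 7 = 19
Backward pass: LF(M) = deadline = 37; LS(M) = 37 - 3 = 34
LF(B3) = LS(M) - sum(successors on chain B) = 34 - 6 = 28
LS = LF - duration = 28 - 7 = 21
Total float = LS - ES = 21 - 12 = 9

9


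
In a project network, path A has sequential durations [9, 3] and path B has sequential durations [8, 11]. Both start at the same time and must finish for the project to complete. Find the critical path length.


Path A total = 9 + 3 = 12
Path B total = 8 + 11 = 19
Critical path = longest path = max(12, 19) = 19

19


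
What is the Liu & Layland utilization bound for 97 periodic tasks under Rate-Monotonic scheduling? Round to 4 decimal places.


Compute 2^(1/97) = 1.0071714397
Subtract 1: 1.0071714397 - 1 = 0.0071714397
Multiply by n: 97 * 0.0071714397 = 0.6956296509
Round to 4 dp: 0.6956

0.6956


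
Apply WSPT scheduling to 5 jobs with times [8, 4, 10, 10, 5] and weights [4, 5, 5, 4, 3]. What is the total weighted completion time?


Compute p/w ratios and sort ascending (WSPT): [(4, 5), (5, 3), (8, 4), (10, 5), (10, 4)]
Compute weighted completion times:
  Job (p=4,w=5): C=4, w*C=5*4=20
  Job (p=5,w=3): C=9, w*C=3*9=27
  Job (p=8,w=4): C=17, w*C=4*17=68
  Job (p=10,w=5): C=27, w*C=5*27=135
  Job (p=10,w=4): C=37, w*C=4*37=148
Total weighted completion time = 398

398


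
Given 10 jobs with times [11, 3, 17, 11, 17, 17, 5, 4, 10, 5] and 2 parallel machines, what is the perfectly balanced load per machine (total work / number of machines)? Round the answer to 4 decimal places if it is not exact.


Total processing time = 11 + 3 + 17 + 11 + 17 + 17 + 5 + 4 + 10 + 5 = 100
Number of machines = 2
Ideal balanced load = 100 / 2 = 50.0

50.0


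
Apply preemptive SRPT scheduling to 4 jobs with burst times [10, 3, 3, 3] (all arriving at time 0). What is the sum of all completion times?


Since all jobs arrive at t=0, SRPT equals SPT ordering.
SPT order: [3, 3, 3, 10]
Completion times:
  Job 1: p=3, C=3
  Job 2: p=3, C=6
  Job 3: p=3, C=9
  Job 4: p=10, C=19
Total completion time = 3 + 6 + 9 + 19 = 37

37


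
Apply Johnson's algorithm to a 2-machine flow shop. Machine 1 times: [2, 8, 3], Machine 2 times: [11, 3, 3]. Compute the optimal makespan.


Apply Johnson's rule:
  Group 1 (a <= b): [(1, 2, 11), (3, 3, 3)]
  Group 2 (a > b): [(2, 8, 3)]
Optimal job order: [1, 3, 2]
Schedule:
  Job 1: M1 done at 2, M2 done at 13
  Job 3: M1 done at 5, M2 done at 16
  Job 2: M1 done at 13, M2 done at 19
Makespan = 19

19


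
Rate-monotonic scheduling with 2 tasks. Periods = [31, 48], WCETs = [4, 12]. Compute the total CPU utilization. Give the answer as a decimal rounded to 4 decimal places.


Compute individual utilizations (exact fractions):
  Task 1: C/T = 4/31 (approx. 0.129)
  Task 2: C/T = 12/48 = 1/4 (approx. 0.25)
Total utilization U = 4/31 + 1/4 = 47/124
Rounded to 4 decimal places: U = 0.3790
RM (Liu & Layland) bound for 2 tasks = 0.828427; compare with U = 47/124 (approx. 0.379032)
U <= bound, so schedulable by RM sufficient condition.

0.3790


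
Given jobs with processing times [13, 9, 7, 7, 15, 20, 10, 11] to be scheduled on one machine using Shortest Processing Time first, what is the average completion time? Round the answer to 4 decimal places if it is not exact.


Sort jobs by processing time (SPT order): [7, 7, 9, 10, 11, 13, 15, 20]
Compute completion times sequentially:
  Job 1: processing = 7, completes at 7
  Job 2: processing = 7, completes at 14
  Job 3: processing = 9, completes at 23
  Job 4: processing = 10, completes at 33
  Job 5: processing = 11, completes at 44
  Job 6: processing = 13, completes at 57
  Job 7: processing = 15, completes at 72
  Job 8: processing = 20, completes at 92
Sum of completion times = 342
Average completion time = 342/8 = 42.75

42.75


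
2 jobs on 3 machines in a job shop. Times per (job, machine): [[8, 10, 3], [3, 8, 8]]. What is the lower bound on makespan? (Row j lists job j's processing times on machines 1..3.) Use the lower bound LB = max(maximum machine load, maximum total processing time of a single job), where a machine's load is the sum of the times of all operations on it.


Machine loads:
  Machine 1: 8 + 3 = 11
  Machine 2: 10 + 8 = 18
  Machine 3: 3 + 8 = 11
Max machine load = 18
Job totals:
  Job 1: 21
  Job 2: 19
Max job total = 21
Lower bound = max(18, 21) = 21

21


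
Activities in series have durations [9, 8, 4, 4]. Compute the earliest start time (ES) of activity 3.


Activity 3 starts after activities 1 through 2 complete.
Predecessor durations: [9, 8]
ES = 9 + 8 = 17

17


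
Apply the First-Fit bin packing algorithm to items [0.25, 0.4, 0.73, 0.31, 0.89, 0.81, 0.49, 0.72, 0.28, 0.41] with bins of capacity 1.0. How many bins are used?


Place items sequentially using First-Fit:
  Item 0.25 -> new Bin 1
  Item 0.4 -> Bin 1 (now 0.65)
  Item 0.73 -> new Bin 2
  Item 0.31 -> Bin 1 (now 0.96)
  Item 0.89 -> new Bin 3
  Item 0.81 -> new Bin 4
  Item 0.49 -> new Bin 5
  Item 0.72 -> new Bin 6
  Item 0.28 -> Bin 5 (now 0.77)
  Item 0.41 -> new Bin 7
Total bins used = 7

7


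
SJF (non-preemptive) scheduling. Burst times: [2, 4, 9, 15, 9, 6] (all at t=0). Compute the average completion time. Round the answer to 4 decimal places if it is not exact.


SJF order (ascending): [2, 4, 6, 9, 9, 15]
Completion times:
  Job 1: burst=2, C=2
  Job 2: burst=4, C=6
  Job 3: burst=6, C=12
  Job 4: burst=9, C=21
  Job 5: burst=9, C=30
  Job 6: burst=15, C=45
Average completion = 116/6 = 19.3333

19.3333


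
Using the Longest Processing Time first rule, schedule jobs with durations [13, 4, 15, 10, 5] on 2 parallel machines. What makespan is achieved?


Sort jobs in decreasing order (LPT): [15, 13, 10, 5, 4]
Assign each job to the least loaded machine:
  Machine 1: jobs [15, 5, 4], load = 24
  Machine 2: jobs [13, 10], load = 23
Makespan = max load = 24

24


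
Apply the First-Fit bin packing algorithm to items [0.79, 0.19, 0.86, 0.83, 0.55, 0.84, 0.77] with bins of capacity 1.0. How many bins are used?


Place items sequentially using First-Fit:
  Item 0.79 -> new Bin 1
  Item 0.19 -> Bin 1 (now 0.98)
  Item 0.86 -> new Bin 2
  Item 0.83 -> new Bin 3
  Item 0.55 -> new Bin 4
  Item 0.84 -> new Bin 5
  Item 0.77 -> new Bin 6
Total bins used = 6

6


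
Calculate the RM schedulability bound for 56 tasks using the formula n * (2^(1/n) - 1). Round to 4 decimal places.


Compute 2^(1/56) = 1.0124545481
Subtract 1: 1.0124545481 - 1 = 0.0124545481
Multiply by n: 56 * 0.0124545481 = 0.6974546936
Round to 4 dp: 0.6975

0.6975


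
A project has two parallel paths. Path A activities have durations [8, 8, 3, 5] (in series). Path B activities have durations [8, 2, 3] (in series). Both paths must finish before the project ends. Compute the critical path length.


Path A total = 8 + 8 + 3 + 5 = 24
Path B total = 8 + 2 + 3 = 13
Critical path = longest path = max(24, 13) = 24

24


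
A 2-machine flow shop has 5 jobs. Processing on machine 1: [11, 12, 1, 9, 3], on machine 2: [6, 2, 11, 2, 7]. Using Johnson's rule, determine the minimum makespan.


Apply Johnson's rule:
  Group 1 (a <= b): [(3, 1, 11), (5, 3, 7)]
  Group 2 (a > b): [(1, 11, 6), (2, 12, 2), (4, 9, 2)]
Optimal job order: [3, 5, 1, 2, 4]
Schedule:
  Job 3: M1 done at 1, M2 done at 12
  Job 5: M1 done at 4, M2 done at 19
  Job 1: M1 done at 15, M2 done at 25
  Job 2: M1 done at 27, M2 done at 29
  Job 4: M1 done at 36, M2 done at 38
Makespan = 38

38


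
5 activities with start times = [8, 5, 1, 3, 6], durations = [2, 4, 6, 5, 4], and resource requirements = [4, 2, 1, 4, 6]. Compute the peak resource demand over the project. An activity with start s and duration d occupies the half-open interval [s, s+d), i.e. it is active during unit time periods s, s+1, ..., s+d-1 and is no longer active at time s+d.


Each activity i is active on [start_i, start_i + duration_i).
Compute total resource usage per time slot:
  t=0: active resources = [], total = 0
  t=1: active resources = [1], total = 1
  t=2: active resources = [1], total = 1
  t=3: active resources = [1, 4], total = 5
  t=4: active resources = [1, 4], total = 5
  t=5: active resources = [2, 1, 4], total = 7
  t=6: active resources = [2, 1, 4, 6], total = 13
  t=7: active resources = [2, 4, 6], total = 12
  t=8: active resources = [4, 2, 6], total = 12
  t=9: active resources = [4, 6], total = 10
Peak resource demand = 13

13


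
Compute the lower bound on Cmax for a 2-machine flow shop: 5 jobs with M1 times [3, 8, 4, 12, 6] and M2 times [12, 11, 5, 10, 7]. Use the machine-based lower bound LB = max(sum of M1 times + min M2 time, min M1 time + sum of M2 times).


LB1 = sum(M1 times) + min(M2 times) = 33 + 5 = 38
LB2 = min(M1 times) + sum(M2 times) = 3 + 45 = 48
Lower bound = max(LB1, LB2) = max(38, 48) = 48

48


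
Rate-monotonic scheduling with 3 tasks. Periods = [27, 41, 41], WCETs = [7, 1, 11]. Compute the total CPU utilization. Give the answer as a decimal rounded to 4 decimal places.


Compute individual utilizations (exact fractions):
  Task 1: C/T = 7/27 (approx. 0.2593)
  Task 2: C/T = 1/41 (approx. 0.0244)
  Task 3: C/T = 11/41 (approx. 0.2683)
Total utilization U = 7/27 + 1/41 + 11/41 = 611/1107
Rounded to 4 decimal places: U = 0.5519
RM (Liu & Layland) bound for 3 tasks = 0.779763; compare with U = 611/1107 (approx. 0.551942)
U <= bound, so schedulable by RM sufficient condition.

0.5519


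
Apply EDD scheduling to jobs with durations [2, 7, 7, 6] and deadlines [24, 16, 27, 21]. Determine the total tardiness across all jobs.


Sort by due date (EDD order): [(7, 16), (6, 21), (2, 24), (7, 27)]
Compute completion times and tardiness:
  Job 1: p=7, d=16, C=7, tardiness=max(0,7-16)=0
  Job 2: p=6, d=21, C=13, tardiness=max(0,13-21)=0
  Job 3: p=2, d=24, C=15, tardiness=max(0,15-24)=0
  Job 4: p=7, d=27, C=22, tardiness=max(0,22-27)=0
Total tardiness = 0

0


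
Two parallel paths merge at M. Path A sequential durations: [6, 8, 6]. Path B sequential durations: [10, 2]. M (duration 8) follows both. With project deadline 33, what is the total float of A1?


Forward pass: ES(A1) = sum of predecessors on chain A = 0
EF = ES + duration = 0 + 6 = 6
Backward pass: LF(M) = deadline = 33; LS(M) = 33 - 8 = 25
LF(A1) = LS(M) - sum(successors on chain A) = 25 - 14 = 11
LS = LF - duration = 11 - 6 = 5
Total float = LS - ES = 5 - 0 = 5

5


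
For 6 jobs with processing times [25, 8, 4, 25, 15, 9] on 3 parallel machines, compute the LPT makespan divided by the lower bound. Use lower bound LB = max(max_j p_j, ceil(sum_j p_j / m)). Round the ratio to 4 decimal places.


LPT order: [25, 25, 15, 9, 8, 4]
Machine loads after assignment: [29, 25, 32]
LPT makespan = 32
Lower bound = max(max_job, ceil(total/3)) = max(25, 29) = 29
Ratio = 32 / 29 = 1.1034

1.1034


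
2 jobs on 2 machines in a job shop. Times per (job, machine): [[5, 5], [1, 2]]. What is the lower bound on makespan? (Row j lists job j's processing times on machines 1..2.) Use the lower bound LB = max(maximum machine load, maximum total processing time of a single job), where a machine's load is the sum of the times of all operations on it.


Machine loads:
  Machine 1: 5 + 1 = 6
  Machine 2: 5 + 2 = 7
Max machine load = 7
Job totals:
  Job 1: 10
  Job 2: 3
Max job total = 10
Lower bound = max(7, 10) = 10

10


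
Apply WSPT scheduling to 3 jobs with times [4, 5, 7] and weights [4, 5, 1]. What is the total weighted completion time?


Compute p/w ratios and sort ascending (WSPT): [(4, 4), (5, 5), (7, 1)]
Compute weighted completion times:
  Job (p=4,w=4): C=4, w*C=4*4=16
  Job (p=5,w=5): C=9, w*C=5*9=45
  Job (p=7,w=1): C=16, w*C=1*16=16
Total weighted completion time = 77

77


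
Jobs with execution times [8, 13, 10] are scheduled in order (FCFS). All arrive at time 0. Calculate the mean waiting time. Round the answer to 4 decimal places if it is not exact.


FCFS order (as given): [8, 13, 10]
Waiting times:
  Job 1: wait = 0
  Job 2: wait = 8
  Job 3: wait = 21
Sum of waiting times = 29
Average waiting time = 29/3 = 9.6667

9.6667


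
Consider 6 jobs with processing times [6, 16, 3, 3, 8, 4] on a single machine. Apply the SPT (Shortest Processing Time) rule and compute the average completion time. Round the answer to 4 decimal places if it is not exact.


Sort jobs by processing time (SPT order): [3, 3, 4, 6, 8, 16]
Compute completion times sequentially:
  Job 1: processing = 3, completes at 3
  Job 2: processing = 3, completes at 6
  Job 3: processing = 4, completes at 10
  Job 4: processing = 6, completes at 16
  Job 5: processing = 8, completes at 24
  Job 6: processing = 16, completes at 40
Sum of completion times = 99
Average completion time = 99/6 = 16.5

16.5
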